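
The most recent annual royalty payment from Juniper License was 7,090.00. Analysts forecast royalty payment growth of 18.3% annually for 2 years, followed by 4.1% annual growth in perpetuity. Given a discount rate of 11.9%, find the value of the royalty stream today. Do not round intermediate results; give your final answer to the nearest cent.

D_1 = 8387.47000
D_2 = 9922.37701
Terminal value at year 2: TV = D_2×(1+g_2)/(r−g_2) = 10329.19447/0.078 = 132425.57010
P_0 = D_1/(1+r)^1 + D_2/(1+r)^2 + TV/(1+r)^2
    = 7495.50492 + 7924.20225 + 105757.62230 = 121177.32946

121177.33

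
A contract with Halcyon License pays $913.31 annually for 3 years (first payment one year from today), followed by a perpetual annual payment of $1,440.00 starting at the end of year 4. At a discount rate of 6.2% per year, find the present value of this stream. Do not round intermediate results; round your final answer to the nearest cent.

$21823.15

PV of 3-year annuity: $913.31 × [1 − (1+0.062)^−3] / 0.062 = 2432.28301
Perpetuity value at year 3: $1,440.00 / 0.062 = 23225.80645
PV of perpetuity: 23225.80645 / (1+0.062)^3 = 19390.86811
Total PV = 2432.28301 + 19390.86811 = 21823.15112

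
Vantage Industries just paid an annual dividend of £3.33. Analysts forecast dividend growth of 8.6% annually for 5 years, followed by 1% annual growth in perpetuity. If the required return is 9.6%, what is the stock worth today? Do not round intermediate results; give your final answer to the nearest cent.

D_1 = 3.61638
D_2 = 3.92739
D_3 = 4.26514
D_4 = 4.63195
D_5 = 5.03029
Terminal value at year 5: TV = D_5×(1+g_2)/(r−g_2) = 5.08060/0.086 = 59.07671
P_0 = D_1/(1+r)^1 + D_2/(1+r)^2 + D_3/(1+r)^3 + D_4/(1+r)^4 + D_5/(1+r)^5 + TV/(1+r)^5
    = 3.29962 + 3.26951 + 3.23968 + 3.21012 + 3.18083 + 37.35627 = 53.55603

£53.56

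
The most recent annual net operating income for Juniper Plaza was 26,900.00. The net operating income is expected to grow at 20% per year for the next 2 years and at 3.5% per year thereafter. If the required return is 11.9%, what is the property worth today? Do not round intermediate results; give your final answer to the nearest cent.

D_1 = 32280.00000
D_2 = 38736.00000
Terminal value at year 2: TV = D_2×(1+g_2)/(r−g_2) = 40091.76000/0.084 = 477282.85714
P_0 = D_1/(1+r)^1 + D_2/(1+r)^2 + TV/(1+r)^2
    = 28847.18499 + 30935.31902 + 381167.32365 = 440949.82765

440949.83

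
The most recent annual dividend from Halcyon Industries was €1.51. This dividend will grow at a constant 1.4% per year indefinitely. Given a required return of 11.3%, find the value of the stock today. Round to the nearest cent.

D₁ = D₀ × (1 + g) = €1.51 × 1.014 = €1.5311
Growing perpetuity: P = D₁ / (r − g) = €1.5311 / (0.113 − 0.014) = €15.47

€15.47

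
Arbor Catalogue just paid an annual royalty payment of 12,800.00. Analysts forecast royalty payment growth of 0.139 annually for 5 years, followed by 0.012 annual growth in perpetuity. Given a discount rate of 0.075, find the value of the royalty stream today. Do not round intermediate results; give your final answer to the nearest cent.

350932.58

D_1 = 14579.20000
D_2 = 16605.70880
D_3 = 18913.90232
D_4 = 21542.93475
D_5 = 24537.40268
Terminal value at year 5: TV = D_5×(1+g_2)/(r−g_2) = 24831.85151/0.063 = 394156.37314
P_0 = D_1/(1+r)^1 + D_2/(1+r)^2 + D_3/(1+r)^3 + D_4/(1+r)^4 + D_5/(1+r)^5 + TV/(1+r)^5
    = 13562.04651 + 14369.46137 + 15224.94559 + 16131.36095 + 17091.73965 + 274553.02421 = 350932.57828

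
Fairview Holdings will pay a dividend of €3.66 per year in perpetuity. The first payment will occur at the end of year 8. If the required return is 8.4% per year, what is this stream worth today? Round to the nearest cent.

Value at end of year 7: C / r = €3.66 / 0.084 = €43.5714
Discount to today: PV = €43.5714 / (1 + 0.084)^7 = €43.5714 / 1.758754 = €24.77

€24.77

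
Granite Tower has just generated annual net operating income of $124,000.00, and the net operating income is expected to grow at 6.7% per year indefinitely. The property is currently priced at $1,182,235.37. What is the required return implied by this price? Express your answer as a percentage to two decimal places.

D₁ = $124,000.00 × 1.067 = $132,308.0000
P = D₁/(r − g) ⇒ r = D₁/P + g = $132,308.0000/$1,182,235.37 + 0.067 = 0.111913 + 0.067 = 0.178913

17.89%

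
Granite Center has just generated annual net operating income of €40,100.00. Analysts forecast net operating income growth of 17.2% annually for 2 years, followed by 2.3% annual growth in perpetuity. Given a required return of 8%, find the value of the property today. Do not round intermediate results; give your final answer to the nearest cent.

D_1 = 46997.20000
D_2 = 55080.71840
Terminal value at year 2: TV = D_2×(1+g_2)/(r−g_2) = 56347.57492/0.057 = 988553.94602
P_0 = D_1/(1+r)^1 + D_2/(1+r)^2 + TV/(1+r)^2
    = 43515.92593 + 47222.83813 + 847525.67389 = 938264.43795

€938264.44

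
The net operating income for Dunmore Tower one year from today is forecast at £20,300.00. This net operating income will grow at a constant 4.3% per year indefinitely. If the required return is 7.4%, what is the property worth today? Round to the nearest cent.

£654838.71

Growing perpetuity: P = D₁ / (r − g) = £20,300.0000 / (0.074 − 0.043) = £654,838.71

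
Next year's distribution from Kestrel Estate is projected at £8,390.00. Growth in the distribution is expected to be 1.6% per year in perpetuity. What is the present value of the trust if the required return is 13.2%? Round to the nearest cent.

Growing perpetuity: P = D₁ / (r − g) = £8,390.0000 / (0.132 − 0.016) = £72,327.59

£72327.59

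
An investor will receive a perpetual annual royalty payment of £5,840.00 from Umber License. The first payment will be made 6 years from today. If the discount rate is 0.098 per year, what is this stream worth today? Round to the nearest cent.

Value at end of year 5: C / r = £5,840.00 / 0.098 = £59,591.8367
Discount to today: PV = £59,591.8367 / (1 + 0.098)^5 = £59,591.8367 / 1.595922 = £37,340.07

£37340.07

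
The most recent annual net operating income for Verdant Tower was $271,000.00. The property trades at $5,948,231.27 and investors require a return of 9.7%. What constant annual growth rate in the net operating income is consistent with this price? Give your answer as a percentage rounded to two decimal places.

4.92%

P = D₀(1+g)/(r−g) ⇒ P(r−g) = D₀(1+g) ⇒ g(P+D₀) = P·r − D₀
g = (P·r − D₀)/(P + D₀) = ($5,948,231.27×0.097 − $271,000.00) / ($5,948,231.27 + $271,000.00) = 0.049199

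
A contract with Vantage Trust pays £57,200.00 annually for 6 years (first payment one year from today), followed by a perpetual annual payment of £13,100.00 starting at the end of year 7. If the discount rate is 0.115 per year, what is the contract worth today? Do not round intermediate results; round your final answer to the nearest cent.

£297823.01

PV of 6-year annuity: £57,200.00 × [1 − (1+0.115)^−6] / 0.115 = 238540.81870
Perpetuity value at year 6: £13,100.00 / 0.115 = 113913.04348
PV of perpetuity: 113913.04348 / (1+0.115)^6 = 59282.19164
Total PV = 238540.81870 + 59282.19164 = 297823.01034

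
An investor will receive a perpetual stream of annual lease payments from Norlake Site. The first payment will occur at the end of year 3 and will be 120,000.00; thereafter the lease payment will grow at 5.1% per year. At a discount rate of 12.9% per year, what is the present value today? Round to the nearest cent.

1206976.35

Value at end of year 2: C₁ / (r − g) = 120,000.00 / (0.129 − 0.051) = 1,538,461.5385
Discount to today: PV = 1,538,461.5385 / (1 + 0.129)^2 = 1,538,461.5385 / 1.274641 = 1,206,976.35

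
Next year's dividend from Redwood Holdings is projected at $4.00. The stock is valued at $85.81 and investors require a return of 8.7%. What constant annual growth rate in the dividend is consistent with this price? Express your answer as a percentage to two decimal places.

P = D₁/(r−g) ⇒ g = r − D₁/P = 0.087 − $4.00/$85.81 = 0.040385

4.04%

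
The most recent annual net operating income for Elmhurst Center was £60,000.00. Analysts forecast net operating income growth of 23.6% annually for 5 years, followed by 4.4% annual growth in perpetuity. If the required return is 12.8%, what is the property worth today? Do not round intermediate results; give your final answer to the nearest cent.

D_1 = 74160.00000
D_2 = 91661.76000
D_3 = 113293.93536
D_4 = 140031.30410
D_5 = 173078.69187
Terminal value at year 5: TV = D_5×(1+g_2)/(r−g_2) = 180694.15432/0.084 = 2151120.88472
P_0 = D_1/(1+r)^1 + D_2/(1+r)^2 + D_3/(1+r)^3 + D_4/(1+r)^4 + D_5/(1+r)^5 + TV/(1+r)^5
    = 65744.68085 + 72039.38434 + 78936.77220 + 86494.54826 + 94775.94118 + 1177929.55465 = 1575920.88148

£1575920.88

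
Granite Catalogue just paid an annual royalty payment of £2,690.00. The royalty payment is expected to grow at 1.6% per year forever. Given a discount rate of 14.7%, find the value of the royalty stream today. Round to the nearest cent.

D₁ = D₀ × (1 + g) = £2,690.00 × 1.016 = £2,733.0400
Growing perpetuity: P = D₁ / (r − g) = £2,733.0400 / (0.147 − 0.016) = £20,862.90

£20862.90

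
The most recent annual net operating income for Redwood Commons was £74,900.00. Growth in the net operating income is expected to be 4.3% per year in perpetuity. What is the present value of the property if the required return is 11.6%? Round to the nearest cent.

D₁ = D₀ × (1 + g) = £74,900.00 × 1.043 = £78,120.7000
Growing perpetuity: P = D₁ / (r − g) = £78,120.7000 / (0.116 − 0.043) = £1,070,146.58

£1070146.58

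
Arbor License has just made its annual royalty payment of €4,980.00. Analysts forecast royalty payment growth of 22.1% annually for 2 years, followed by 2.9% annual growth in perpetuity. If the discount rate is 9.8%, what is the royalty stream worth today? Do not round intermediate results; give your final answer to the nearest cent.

€103534.07

D_1 = 6080.58000
D_2 = 7424.38818
Terminal value at year 2: TV = D_2×(1+g_2)/(r−g_2) = 7639.69544/0.069 = 110720.22373
P_0 = D_1/(1+r)^1 + D_2/(1+r)^2 + TV/(1+r)^2
    = 5537.86885 + 6158.23121 + 91837.96979 = 103534.06985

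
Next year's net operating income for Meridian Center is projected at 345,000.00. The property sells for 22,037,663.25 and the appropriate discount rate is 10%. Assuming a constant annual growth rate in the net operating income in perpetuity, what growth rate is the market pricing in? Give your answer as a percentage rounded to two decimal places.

8.43%

P = D₁/(r−g) ⇒ g = r − D₁/P = 0.1 − 345,000.00/22,037,663.25 = 0.084345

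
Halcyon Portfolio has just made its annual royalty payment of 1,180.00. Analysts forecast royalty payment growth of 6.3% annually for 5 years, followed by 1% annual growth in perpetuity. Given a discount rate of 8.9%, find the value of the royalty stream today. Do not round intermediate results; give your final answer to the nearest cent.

18859.76

D_1 = 1254.34000
D_2 = 1333.36342
D_3 = 1417.36532
D_4 = 1506.65933
D_5 = 1601.57887
Terminal value at year 5: TV = D_5×(1+g_2)/(r−g_2) = 1617.59466/0.079 = 20475.88173
P_0 = D_1/(1+r)^1 + D_2/(1+r)^2 + D_3/(1+r)^3 + D_4/(1+r)^4 + D_5/(1+r)^5 + TV/(1+r)^5
    = 1151.82736 + 1124.32735 + 1097.48391 + 1071.28136 + 1045.70439 + 13369.13207 = 18859.75644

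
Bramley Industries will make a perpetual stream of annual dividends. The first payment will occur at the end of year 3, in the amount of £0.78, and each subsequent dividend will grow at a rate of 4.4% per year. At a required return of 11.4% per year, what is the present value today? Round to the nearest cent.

£8.98

Value at end of year 2: C₁ / (r − g) = £0.78 / (0.114 − 0.044) = £11.1429
Discount to today: PV = £11.1429 / (1 + 0.114)^2 = £11.1429 / 1.240996 = £8.98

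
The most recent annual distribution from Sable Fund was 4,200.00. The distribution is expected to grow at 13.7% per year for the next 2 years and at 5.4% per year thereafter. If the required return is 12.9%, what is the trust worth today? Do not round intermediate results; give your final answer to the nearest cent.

D_1 = 4775.40000
D_2 = 5429.62980
Terminal value at year 2: TV = D_2×(1+g_2)/(r−g_2) = 5722.82981/0.075 = 76304.39746
P_0 = D_1/(1+r)^1 + D_2/(1+r)^2 + TV/(1+r)^2
    = 4229.76085 + 4259.73258 + 59863.44191 = 68352.93534

68352.94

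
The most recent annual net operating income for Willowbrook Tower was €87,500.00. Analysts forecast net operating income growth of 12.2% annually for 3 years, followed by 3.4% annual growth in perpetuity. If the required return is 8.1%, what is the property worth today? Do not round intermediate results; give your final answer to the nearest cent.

D_1 = 98175.00000
D_2 = 110152.35000
D_3 = 123590.93670
Terminal value at year 3: TV = D_3×(1+g_2)/(r−g_2) = 127793.02855/0.047 = 2719000.60740
P_0 = D_1/(1+r)^1 + D_2/(1+r)^2 + D_3/(1+r)^3 + TV/(1+r)^3
    = 90818.68640 + 94263.24343 + 97838.44507 + 2152445.79159 = 2435366.16648

€2435366.17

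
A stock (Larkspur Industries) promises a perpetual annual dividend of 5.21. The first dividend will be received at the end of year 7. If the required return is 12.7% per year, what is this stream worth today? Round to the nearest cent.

20.02

Value at end of year 6: C / r = 5.21 / 0.127 = 41.0236
Discount to today: PV = 41.0236 / (1 + 0.127)^6 = 41.0236 / 2.049007 = 20.02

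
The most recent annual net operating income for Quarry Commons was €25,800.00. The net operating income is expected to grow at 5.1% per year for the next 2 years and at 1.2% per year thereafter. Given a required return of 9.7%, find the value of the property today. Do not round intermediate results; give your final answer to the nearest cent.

D_1 = 27115.80000
D_2 = 28498.70580
Terminal value at year 2: TV = D_2×(1+g_2)/(r−g_2) = 28840.69027/0.085 = 339302.23847
P_0 = D_1/(1+r)^1 + D_2/(1+r)^2 + TV/(1+r)^2
    = 24718.14038 + 23681.64589 + 281950.88990 = 330350.67618

€330350.68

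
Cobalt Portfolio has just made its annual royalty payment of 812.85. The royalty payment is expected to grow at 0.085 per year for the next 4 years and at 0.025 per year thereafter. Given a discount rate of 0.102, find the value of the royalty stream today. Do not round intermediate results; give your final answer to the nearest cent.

D_1 = 881.94225
D_2 = 956.90734
D_3 = 1038.24447
D_4 = 1126.49524
Terminal value at year 4: TV = D_4×(1+g_2)/(r−g_2) = 1154.65763/0.077 = 14995.55358
P_0 = D_1/(1+r)^1 + D_2/(1+r)^2 + D_3/(1+r)^3 + D_4/(1+r)^4 + TV/(1+r)^4
    = 800.31057 + 787.96458 + 775.80905 + 763.84103 + 10168.01375 = 13295.93899

13295.94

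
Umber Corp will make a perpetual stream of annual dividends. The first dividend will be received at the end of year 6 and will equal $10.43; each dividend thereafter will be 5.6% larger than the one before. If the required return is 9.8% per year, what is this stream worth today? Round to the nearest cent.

$155.60

Value at end of year 5: C₁ / (r − g) = $10.43 / (0.098 − 0.056) = $248.3333
Discount to today: PV = $248.3333 / (1 + 0.098)^5 = $248.3333 / 1.595922 = $155.60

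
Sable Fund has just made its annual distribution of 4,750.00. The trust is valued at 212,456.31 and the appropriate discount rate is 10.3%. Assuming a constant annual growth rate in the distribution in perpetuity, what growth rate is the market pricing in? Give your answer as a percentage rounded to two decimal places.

7.89%

P = D₀(1+g)/(r−g) ⇒ P(r−g) = D₀(1+g) ⇒ g(P+D₀) = P·r − D₀
g = (P·r − D₀)/(P + D₀) = (212,456.31×0.103 − 4,750.00) / (212,456.31 + 4,750.00) = 0.078879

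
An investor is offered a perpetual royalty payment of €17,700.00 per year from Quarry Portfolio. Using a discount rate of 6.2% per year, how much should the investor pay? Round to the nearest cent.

Level perpetuity: PV = C / r = €17,700.00 / 0.062 = €285,483.87

€285483.87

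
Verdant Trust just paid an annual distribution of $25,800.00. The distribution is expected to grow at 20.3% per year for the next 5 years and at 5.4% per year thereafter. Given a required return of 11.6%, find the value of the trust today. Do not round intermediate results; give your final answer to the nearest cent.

D_1 = 31037.40000
D_2 = 37337.99220
D_3 = 44917.60462
D_4 = 54035.87835
D_5 = 65005.16166
Terminal value at year 5: TV = D_5×(1+g_2)/(r−g_2) = 68515.44039/0.062 = 1105087.74821
P_0 = D_1/(1+r)^1 + D_2/(1+r)^2 + D_3/(1+r)^3 + D_4/(1+r)^4 + D_5/(1+r)^5 + TV/(1+r)^5
    = 27811.29032 + 29979.37478 + 32316.47658 + 34835.77180 + 37551.46369 + 638374.88266 = 800869.25983

$800869.26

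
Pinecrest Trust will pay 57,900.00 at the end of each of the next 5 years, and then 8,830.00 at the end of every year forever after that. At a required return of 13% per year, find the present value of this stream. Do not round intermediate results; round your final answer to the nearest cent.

PV of 5-year annuity: 57,900.00 × [1 − (1+0.13)^−5] / 0.13 = 203647.69004
Perpetuity value at year 5: 8,830.00 / 0.13 = 67923.07692
PV of perpetuity: 67923.07692 / (1+0.13)^5 = 36865.92488
Total PV = 203647.69004 + 36865.92488 = 240513.61493

240513.61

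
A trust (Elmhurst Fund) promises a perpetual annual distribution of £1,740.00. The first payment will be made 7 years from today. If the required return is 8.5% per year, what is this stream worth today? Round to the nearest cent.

Value at end of year 6: C / r = £1,740.00 / 0.085 = £20,470.5882
Discount to today: PV = £20,470.5882 / (1 + 0.085)^6 = £20,470.5882 / 1.631468 = £12,547.35

£12547.35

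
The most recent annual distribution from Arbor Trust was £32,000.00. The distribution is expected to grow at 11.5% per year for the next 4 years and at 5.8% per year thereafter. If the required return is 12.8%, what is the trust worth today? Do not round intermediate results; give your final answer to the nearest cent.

£586097.69

D_1 = 35680.00000
D_2 = 39783.20000
D_3 = 44358.26800
D_4 = 49459.46882
Terminal value at year 4: TV = D_4×(1+g_2)/(r−g_2) = 52328.11801/0.07 = 747544.54302
P_0 = D_1/(1+r)^1 + D_2/(1+r)^2 + D_3/(1+r)^3 + D_4/(1+r)^4 + TV/(1+r)^4
    = 31631.20567 + 31266.66164 + 30906.31891 + 30550.12906 + 461743.37921 = 586097.69449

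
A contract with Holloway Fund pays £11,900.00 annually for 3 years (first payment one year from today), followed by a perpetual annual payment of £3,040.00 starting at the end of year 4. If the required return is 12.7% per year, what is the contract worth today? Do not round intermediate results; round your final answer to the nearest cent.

£44963.85

PV of 3-year annuity: £11,900.00 × [1 − (1+0.127)^−3] / 0.127 = 28241.46698
Perpetuity value at year 3: £3,040.00 / 0.127 = 23937.00787
PV of perpetuity: 23937.00787 / (1+0.127)^3 = 16722.38102
Total PV = 28241.46698 + 16722.38102 = 44963.84799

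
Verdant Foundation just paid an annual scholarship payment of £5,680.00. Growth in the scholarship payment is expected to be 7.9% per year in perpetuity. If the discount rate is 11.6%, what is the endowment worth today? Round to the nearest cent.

£165641.08

D₁ = D₀ × (1 + g) = £5,680.00 × 1.079 = £6,128.7200
Growing perpetuity: P = D₁ / (r − g) = £6,128.7200 / (0.116 − 0.079) = £165,641.08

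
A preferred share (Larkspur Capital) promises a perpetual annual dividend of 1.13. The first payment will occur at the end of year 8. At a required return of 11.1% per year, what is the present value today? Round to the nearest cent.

Value at end of year 7: C / r = 1.13 / 0.111 = 10.1802
Discount to today: PV = 10.1802 / (1 + 0.111)^7 = 10.1802 / 2.089288 = 4.87

4.87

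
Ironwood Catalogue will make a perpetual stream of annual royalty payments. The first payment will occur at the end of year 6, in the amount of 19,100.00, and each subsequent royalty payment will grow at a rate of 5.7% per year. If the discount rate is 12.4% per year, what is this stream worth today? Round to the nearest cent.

158901.14

Value at end of year 5: C₁ / (r − g) = 19,100.00 / (0.124 − 0.057) = 285,074.6269
Discount to today: PV = 285,074.6269 / (1 + 0.124)^5 = 285,074.6269 / 1.794038 = 158,901.14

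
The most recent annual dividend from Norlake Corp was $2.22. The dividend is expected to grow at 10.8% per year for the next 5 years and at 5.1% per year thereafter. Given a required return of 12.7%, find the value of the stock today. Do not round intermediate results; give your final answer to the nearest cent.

$38.75

D_1 = 2.45976
D_2 = 2.72541
D_3 = 3.01976
D_4 = 3.34589
D_5 = 3.70725
Terminal value at year 5: TV = D_5×(1+g_2)/(r−g_2) = 3.89632/0.076 = 51.26735
P_0 = D_1/(1+r)^1 + D_2/(1+r)^2 + D_3/(1+r)^3 + D_4/(1+r)^4 + D_5/(1+r)^5 + TV/(1+r)^5
    = 2.18257 + 2.14578 + 2.10960 + 2.07404 + 2.03907 + 28.19820 = 38.74925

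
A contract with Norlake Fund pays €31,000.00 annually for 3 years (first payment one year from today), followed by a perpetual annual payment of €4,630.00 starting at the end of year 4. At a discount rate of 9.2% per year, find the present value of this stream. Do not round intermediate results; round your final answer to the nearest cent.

€116839.12

PV of 3-year annuity: €31,000.00 × [1 − (1+0.092)^−3] / 0.092 = 78191.27319
Perpetuity value at year 3: €4,630.00 / 0.092 = 50326.08696
PV of perpetuity: 50326.08696 / (1+0.092)^3 = 38647.84196
Total PV = 78191.27319 + 38647.84196 = 116839.11515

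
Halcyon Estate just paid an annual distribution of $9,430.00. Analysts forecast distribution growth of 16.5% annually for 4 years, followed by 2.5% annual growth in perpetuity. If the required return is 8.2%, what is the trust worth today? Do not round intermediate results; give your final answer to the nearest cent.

$273436.03

D_1 = 10985.95000
D_2 = 12798.63175
D_3 = 14910.40599
D_4 = 17370.62298
Terminal value at year 4: TV = D_4×(1+g_2)/(r−g_2) = 17804.88855/0.057 = 312366.46581
P_0 = D_1/(1+r)^1 + D_2/(1+r)^2 + D_3/(1+r)^3 + D_4/(1+r)^4 + TV/(1+r)^4
    = 10153.37338 + 10932.23659 + 11770.84624 + 12673.78546 + 227905.79113 = 273436.03279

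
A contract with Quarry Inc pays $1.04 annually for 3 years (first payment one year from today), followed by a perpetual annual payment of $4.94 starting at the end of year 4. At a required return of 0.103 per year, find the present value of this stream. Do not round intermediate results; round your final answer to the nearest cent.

$38.31

PV of 3-year annuity: $1.04 × [1 − (1+0.103)^−3] / 0.103 = 2.57273
Perpetuity value at year 3: $4.94 / 0.103 = 47.96117
PV of perpetuity: 47.96117 / (1+0.103)^3 = 35.74071
Total PV = 2.57273 + 35.74071 = 38.31344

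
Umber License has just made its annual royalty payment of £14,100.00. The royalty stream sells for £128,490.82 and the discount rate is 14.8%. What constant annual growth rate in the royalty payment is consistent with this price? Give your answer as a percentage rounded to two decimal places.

3.45%

P = D₀(1+g)/(r−g) ⇒ P(r−g) = D₀(1+g) ⇒ g(P+D₀) = P·r − D₀
g = (P·r − D₀)/(P + D₀) = (£128,490.82×0.148 − £14,100.00) / (£128,490.82 + £14,100.00) = 0.034481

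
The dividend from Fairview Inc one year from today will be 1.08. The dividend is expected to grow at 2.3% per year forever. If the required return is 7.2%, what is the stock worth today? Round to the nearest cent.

22.04

Growing perpetuity: P = D₁ / (r − g) = 1.0800 / (0.072 − 0.023) = 22.04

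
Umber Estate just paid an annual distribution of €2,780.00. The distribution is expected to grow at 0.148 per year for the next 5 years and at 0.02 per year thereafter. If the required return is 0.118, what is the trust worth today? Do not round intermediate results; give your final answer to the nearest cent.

D_1 = 3191.44000
D_2 = 3663.77312
D_3 = 4206.01154
D_4 = 4828.50125
D_5 = 5543.11943
Terminal value at year 5: TV = D_5×(1+g_2)/(r−g_2) = 5653.98182/0.098 = 57693.69208
P_0 = D_1/(1+r)^1 + D_2/(1+r)^2 + D_3/(1+r)^3 + D_4/(1+r)^4 + D_5/(1+r)^5 + TV/(1+r)^5
    = 2854.59750 + 2931.19671 + 3009.85137 + 3090.61661 + 3173.54907 + 33030.81690 = 48090.62815

€48090.63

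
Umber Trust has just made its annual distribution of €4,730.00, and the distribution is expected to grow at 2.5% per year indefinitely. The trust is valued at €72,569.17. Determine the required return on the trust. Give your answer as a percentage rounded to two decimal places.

D₁ = €4,730.00 × 1.025 = €4,848.2500
P = D₁/(r − g) ⇒ r = D₁/P + g = €4,848.2500/€72,569.17 + 0.025 = 0.066809 + 0.025 = 0.091809

9.18%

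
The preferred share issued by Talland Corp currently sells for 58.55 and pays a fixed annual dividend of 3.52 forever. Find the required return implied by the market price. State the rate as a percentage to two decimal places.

P = C/r ⇒ r = C/P = 3.52/58.55 = 0.060120

6.01%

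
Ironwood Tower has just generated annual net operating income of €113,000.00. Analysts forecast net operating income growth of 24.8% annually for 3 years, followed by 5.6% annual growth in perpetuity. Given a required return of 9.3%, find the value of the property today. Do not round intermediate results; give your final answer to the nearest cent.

D_1 = 141024.00000
D_2 = 175997.95200
D_3 = 219645.44410
Terminal value at year 3: TV = D_3×(1+g_2)/(r−g_2) = 231945.58897/0.037 = 6268799.70177
P_0 = D_1/(1+r)^1 + D_2/(1+r)^2 + D_3/(1+r)^3 + TV/(1+r)^3
    = 129024.70265 + 147321.89287 + 168213.83560 + 4800913.79432 = 5245474.22544

€5245474.23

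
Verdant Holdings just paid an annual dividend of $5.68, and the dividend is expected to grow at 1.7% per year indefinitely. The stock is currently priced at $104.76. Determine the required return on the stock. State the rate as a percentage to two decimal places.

7.21%

D₁ = $5.68 × 1.017 = $5.7766
P = D₁/(r − g) ⇒ r = D₁/P + g = $5.7766/$104.76 + 0.017 = 0.055141 + 0.017 = 0.072141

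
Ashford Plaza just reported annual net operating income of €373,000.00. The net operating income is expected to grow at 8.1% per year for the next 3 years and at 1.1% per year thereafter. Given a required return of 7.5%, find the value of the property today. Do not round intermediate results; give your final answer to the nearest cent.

D_1 = 403213.00000
D_2 = 435873.25300
D_3 = 471178.98649
Terminal value at year 3: TV = D_3×(1+g_2)/(r−g_2) = 476361.95534/0.064 = 7443155.55226
P_0 = D_1/(1+r)^1 + D_2/(1+r)^2 + D_3/(1+r)^3 + TV/(1+r)^3
    = 375081.86047 + 377175.34062 + 379280.50531 + 5991446.73229 = 7122984.43868

€7122984.44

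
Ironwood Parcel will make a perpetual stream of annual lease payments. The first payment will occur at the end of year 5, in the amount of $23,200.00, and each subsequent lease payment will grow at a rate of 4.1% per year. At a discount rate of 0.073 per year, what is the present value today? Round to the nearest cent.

$546939.29

Value at end of year 4: C₁ / (r − g) = $23,200.00 / (0.073 − 0.041) = $725,000.0000
Discount to today: PV = $725,000.0000 / (1 + 0.073)^4 = $725,000.0000 / 1.325558 = $546,939.29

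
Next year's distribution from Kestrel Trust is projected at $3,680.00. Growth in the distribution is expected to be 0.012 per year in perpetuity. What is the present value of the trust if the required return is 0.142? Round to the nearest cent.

Growing perpetuity: P = D₁ / (r − g) = $3,680.0000 / (0.142 − 0.012) = $28,307.69

$28307.69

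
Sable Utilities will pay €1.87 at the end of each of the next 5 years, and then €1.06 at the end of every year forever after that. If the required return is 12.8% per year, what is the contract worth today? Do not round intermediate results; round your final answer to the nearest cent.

PV of 5-year annuity: €1.87 × [1 − (1+0.128)^−5] / 0.128 = 6.60945
Perpetuity value at year 5: €1.06 / 0.128 = 8.28125
PV of perpetuity: 8.28125 / (1+0.128)^5 = 4.53472
Total PV = 6.60945 + 4.53472 = 11.14417

€11.14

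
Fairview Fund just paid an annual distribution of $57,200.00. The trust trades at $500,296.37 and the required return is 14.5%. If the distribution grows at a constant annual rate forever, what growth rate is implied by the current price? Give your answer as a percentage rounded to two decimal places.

P = D₀(1+g)/(r−g) ⇒ P(r−g) = D₀(1+g) ⇒ g(P+D₀) = P·r − D₀
g = (P·r − D₀)/(P + D₀) = ($500,296.37×0.145 − $57,200.00) / ($500,296.37 + $57,200.00) = 0.027521

2.75%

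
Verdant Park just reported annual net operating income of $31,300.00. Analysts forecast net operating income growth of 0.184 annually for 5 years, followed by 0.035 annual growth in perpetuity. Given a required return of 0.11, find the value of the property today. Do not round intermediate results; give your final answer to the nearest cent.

D_1 = 37059.20000
D_2 = 43878.09280
D_3 = 51951.66188
D_4 = 61510.76766
D_5 = 72828.74891
Terminal value at year 5: TV = D_5×(1+g_2)/(r−g_2) = 75377.75512/0.075 = 1005036.73495
P_0 = D_1/(1+r)^1 + D_2/(1+r)^2 + D_3/(1+r)^3 + D_4/(1+r)^4 + D_5/(1+r)^5 + TV/(1+r)^5
    = 33386.66667 + 35612.44444 + 37986.60741 + 40519.04790 + 43220.31776 + 596440.38511 = 787165.46929

$787165.47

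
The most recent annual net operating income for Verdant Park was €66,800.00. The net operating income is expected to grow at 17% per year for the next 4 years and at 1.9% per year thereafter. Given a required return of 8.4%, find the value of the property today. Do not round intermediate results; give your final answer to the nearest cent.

€1745797.76

D_1 = 78156.00000
D_2 = 91442.52000
D_3 = 106987.74840
D_4 = 125175.66563
Terminal value at year 4: TV = D_4×(1+g_2)/(r−g_2) = 127554.00327/0.065 = 1962369.28115
P_0 = D_1/(1+r)^1 + D_2/(1+r)^2 + D_3/(1+r)^3 + D_4/(1+r)^4 + TV/(1+r)^4
    = 72099.63100 + 77819.71242 + 83993.60105 + 90657.30002 + 1421227.51881 = 1745797.76329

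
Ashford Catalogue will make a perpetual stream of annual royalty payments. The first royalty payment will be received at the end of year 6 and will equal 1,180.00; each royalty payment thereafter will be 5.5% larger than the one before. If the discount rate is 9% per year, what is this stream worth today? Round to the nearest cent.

Value at end of year 5: C₁ / (r − g) = 1,180.00 / (0.09 − 0.055) = 33,714.2857
Discount to today: PV = 33,714.2857 / (1 + 0.09)^5 = 33,714.2857 / 1.538624 = 21,911.97

21911.97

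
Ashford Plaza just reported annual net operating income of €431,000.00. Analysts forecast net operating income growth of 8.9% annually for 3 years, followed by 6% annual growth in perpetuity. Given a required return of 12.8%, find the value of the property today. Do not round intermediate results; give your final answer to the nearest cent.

€7251110.33

D_1 = 469359.00000
D_2 = 511131.95100
D_3 = 556622.69464
Terminal value at year 3: TV = D_3×(1+g_2)/(r−g_2) = 590020.05632/0.068 = 8676765.53408
P_0 = D_1/(1+r)^1 + D_2/(1+r)^2 + D_3/(1+r)^3 + TV/(1+r)^3
    = 416098.40426 + 401712.02326 + 387823.04373 + 6045476.85814 = 7251110.32938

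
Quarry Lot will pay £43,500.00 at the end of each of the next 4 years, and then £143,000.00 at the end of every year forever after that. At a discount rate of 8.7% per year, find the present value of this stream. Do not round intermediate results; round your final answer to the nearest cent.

£1319191.90

PV of 4-year annuity: £43,500.00 × [1 − (1+0.087)^−4] / 0.087 = 141860.82571
Perpetuity value at year 4: £143,000.00 / 0.087 = 1643678.16092
PV of perpetuity: 1643678.16092 / (1+0.087)^4 = 1177331.07871
Total PV = 141860.82571 + 1177331.07871 = 1319191.90442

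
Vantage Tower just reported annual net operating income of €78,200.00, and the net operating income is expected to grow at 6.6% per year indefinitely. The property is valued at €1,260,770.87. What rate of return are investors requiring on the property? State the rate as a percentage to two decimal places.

D₁ = €78,200.00 × 1.066 = €83,361.2000
P = D₁/(r − g) ⇒ r = D₁/P + g = €83,361.2000/€1,260,770.87 + 0.066 = 0.066119 + 0.066 = 0.132119

13.21%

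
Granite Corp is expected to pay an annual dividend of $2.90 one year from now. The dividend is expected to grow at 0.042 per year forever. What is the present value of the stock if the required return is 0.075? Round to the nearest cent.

Growing perpetuity: P = D₁ / (r − g) = $2.9000 / (0.075 − 0.042) = $87.88

$87.88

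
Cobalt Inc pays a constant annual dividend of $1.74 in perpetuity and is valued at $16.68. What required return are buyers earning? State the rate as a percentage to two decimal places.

P = C/r ⇒ r = C/P = $1.74/$16.68 = 0.104317

10.43%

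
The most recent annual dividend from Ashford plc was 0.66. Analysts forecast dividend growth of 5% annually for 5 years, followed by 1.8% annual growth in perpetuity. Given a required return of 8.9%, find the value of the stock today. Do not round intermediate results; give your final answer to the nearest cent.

10.85

D_1 = 0.69300
D_2 = 0.72765
D_3 = 0.76403
D_4 = 0.80223
D_5 = 0.84235
Terminal value at year 5: TV = D_5×(1+g_2)/(r−g_2) = 0.85751/0.071 = 12.07758
P_0 = D_1/(1+r)^1 + D_2/(1+r)^2 + D_3/(1+r)^3 + D_4/(1+r)^4 + D_5/(1+r)^5 + TV/(1+r)^5
    = 0.63636 + 0.61357 + 0.59160 + 0.57041 + 0.54999 + 7.88570 = 10.84764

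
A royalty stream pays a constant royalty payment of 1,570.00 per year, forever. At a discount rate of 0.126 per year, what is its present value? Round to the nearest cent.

12460.32

Level perpetuity: PV = C / r = 1,570.00 / 0.126 = 12,460.32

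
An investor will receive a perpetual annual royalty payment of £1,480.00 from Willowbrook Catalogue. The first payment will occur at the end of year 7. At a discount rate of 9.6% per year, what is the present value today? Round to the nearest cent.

£8894.62

Value at end of year 6: C / r = £1,480.00 / 0.096 = £15,416.6667
Discount to today: PV = £15,416.6667 / (1 + 0.096)^6 = £15,416.6667 / 1.733258 = £8,894.62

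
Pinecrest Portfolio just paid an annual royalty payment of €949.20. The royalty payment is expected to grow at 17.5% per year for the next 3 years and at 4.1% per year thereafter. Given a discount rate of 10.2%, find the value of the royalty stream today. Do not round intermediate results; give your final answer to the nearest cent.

D_1 = 1115.31000
D_2 = 1310.48925
D_3 = 1539.82487
Terminal value at year 3: TV = D_3×(1+g_2)/(r−g_2) = 1602.95769/0.061 = 26277.99489
P_0 = D_1/(1+r)^1 + D_2/(1+r)^2 + D_3/(1+r)^3 + TV/(1+r)^3
    = 1012.07804 + 1079.12132 + 1150.60577 + 19635.74757 = 22877.55270

€22877.55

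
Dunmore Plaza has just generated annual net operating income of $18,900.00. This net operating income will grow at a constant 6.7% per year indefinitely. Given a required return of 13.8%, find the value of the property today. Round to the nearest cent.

D₁ = D₀ × (1 + g) = $18,900.00 × 1.067 = $20,166.3000
Growing perpetuity: P = D₁ / (r − g) = $20,166.3000 / (0.138 − 0.067) = $284,032.39

$284032.39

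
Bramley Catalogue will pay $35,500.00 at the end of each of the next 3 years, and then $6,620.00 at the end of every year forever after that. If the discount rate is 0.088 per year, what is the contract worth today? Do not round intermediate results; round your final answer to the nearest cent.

PV of 3-year annuity: $35,500.00 × [1 − (1+0.088)^−3] / 0.088 = 90182.23237
Perpetuity value at year 3: $6,620.00 / 0.088 = 75227.27273
PV of perpetuity: 75227.27273 / (1+0.088)^3 = 58410.19165
Total PV = 90182.23237 + 58410.19165 = 148592.42402

$148592.42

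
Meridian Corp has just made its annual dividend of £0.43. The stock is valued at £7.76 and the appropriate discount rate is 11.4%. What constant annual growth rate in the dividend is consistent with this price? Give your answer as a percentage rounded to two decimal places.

5.55%

P = D₀(1+g)/(r−g) ⇒ P(r−g) = D₀(1+g) ⇒ g(P+D₀) = P·r − D₀
g = (P·r − D₀)/(P + D₀) = (£7.76×0.114 − £0.43) / (£7.76 + £0.43) = 0.055512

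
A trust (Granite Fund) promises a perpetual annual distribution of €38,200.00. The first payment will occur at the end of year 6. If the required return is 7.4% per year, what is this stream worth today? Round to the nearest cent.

€361251.98

Value at end of year 5: C / r = €38,200.00 / 0.074 = €516,216.2162
Discount to today: PV = €516,216.2162 / (1 + 0.074)^5 = €516,216.2162 / 1.428964 = €361,251.98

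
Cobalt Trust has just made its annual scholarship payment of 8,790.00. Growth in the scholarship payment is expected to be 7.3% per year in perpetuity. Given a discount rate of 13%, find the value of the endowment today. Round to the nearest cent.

D₁ = D₀ × (1 + g) = 8,790.00 × 1.073 = 9,431.6700
Growing perpetuity: P = D₁ / (r − g) = 9,431.6700 / (0.13 − 0.073) = 165,467.89

165467.89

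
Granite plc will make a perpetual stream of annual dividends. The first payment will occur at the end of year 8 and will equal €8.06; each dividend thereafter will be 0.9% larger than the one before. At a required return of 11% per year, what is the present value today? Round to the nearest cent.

Value at end of year 7: C₁ / (r − g) = €8.06 / (0.11 − 0.009) = €79.8020
Discount to today: PV = €79.8020 / (1 + 0.11)^7 = €79.8020 / 2.076160 = €38.44

€38.44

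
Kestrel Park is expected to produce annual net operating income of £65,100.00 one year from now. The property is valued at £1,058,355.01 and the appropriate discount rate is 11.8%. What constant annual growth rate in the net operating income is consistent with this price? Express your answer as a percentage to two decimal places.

P = D₁/(r−g) ⇒ g = r − D₁/P = 0.118 − £65,100.00/£1,058,355.01 = 0.056489

5.65%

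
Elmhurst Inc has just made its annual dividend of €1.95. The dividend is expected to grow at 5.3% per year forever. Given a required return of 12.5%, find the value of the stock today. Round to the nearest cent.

€28.52

D₁ = D₀ × (1 + g) = €1.95 × 1.053 = €2.0534
Growing perpetuity: P = D₁ / (r − g) = €2.0534 / (0.125 − 0.053) = €28.52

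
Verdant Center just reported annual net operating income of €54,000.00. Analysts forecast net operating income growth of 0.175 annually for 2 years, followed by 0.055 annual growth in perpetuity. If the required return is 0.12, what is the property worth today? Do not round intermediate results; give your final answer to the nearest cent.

€1080741.76

D_1 = 63450.00000
D_2 = 74553.75000
Terminal value at year 2: TV = D_2×(1+g_2)/(r−g_2) = 78654.20625/0.065 = 1210064.71154
P_0 = D_1/(1+r)^1 + D_2/(1+r)^2 + TV/(1+r)^2
    = 56651.78571 + 59433.79305 + 964656.17948 = 1080741.75824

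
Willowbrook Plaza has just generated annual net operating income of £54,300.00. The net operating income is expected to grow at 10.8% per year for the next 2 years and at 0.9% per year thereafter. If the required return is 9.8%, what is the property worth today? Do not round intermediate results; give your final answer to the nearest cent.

£736955.72

D_1 = 60164.40000
D_2 = 66662.15520
Terminal value at year 2: TV = D_2×(1+g_2)/(r−g_2) = 67262.11460/0.089 = 755754.09659
P_0 = D_1/(1+r)^1 + D_2/(1+r)^2 + TV/(1+r)^2
    = 54794.53552 + 55293.57500 + 626867.60876 = 736955.71929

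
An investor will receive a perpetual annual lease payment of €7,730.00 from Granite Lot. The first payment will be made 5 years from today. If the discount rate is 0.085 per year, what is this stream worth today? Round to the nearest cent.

Value at end of year 4: C / r = €7,730.00 / 0.085 = €90,941.1765
Discount to today: PV = €90,941.1765 / (1 + 0.085)^4 = €90,941.1765 / 1.385859 = €65,620.81

€65620.81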